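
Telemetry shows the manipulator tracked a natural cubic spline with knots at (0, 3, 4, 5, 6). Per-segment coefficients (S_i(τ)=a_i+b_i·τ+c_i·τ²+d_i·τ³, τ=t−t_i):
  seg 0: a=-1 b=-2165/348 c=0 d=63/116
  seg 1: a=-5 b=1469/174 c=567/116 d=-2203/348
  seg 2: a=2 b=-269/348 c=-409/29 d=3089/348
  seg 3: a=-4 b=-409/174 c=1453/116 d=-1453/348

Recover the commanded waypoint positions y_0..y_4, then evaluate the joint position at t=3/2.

y_0 = S_0(0) = a_0 = -1
y_1 = S_1(0) = a_1 = -5
y_2 = S_2(0) = a_2 = 2
y_3 = S_3(0) = a_3 = -4
y_4 = S_3(1) = 2
t_q=3/2 is in segment 0 (τ=3/2); S_0(τ)=-7887/928

y_0=-1 y_1=-5 y_2=2 y_3=-4 y_4=2
S(3/2) = -7887/928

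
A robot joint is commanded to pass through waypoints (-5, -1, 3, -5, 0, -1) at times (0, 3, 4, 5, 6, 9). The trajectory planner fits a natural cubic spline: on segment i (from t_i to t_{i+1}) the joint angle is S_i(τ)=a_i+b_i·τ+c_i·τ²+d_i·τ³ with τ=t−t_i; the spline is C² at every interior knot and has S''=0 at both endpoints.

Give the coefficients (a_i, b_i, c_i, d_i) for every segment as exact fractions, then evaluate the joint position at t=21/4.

Δ: Δ0=4/3, Δ1=4, Δ2=-8, Δ3=5, Δ4=-1/3
row 1: diag=8, rhs=16; c'=1/8, d'=2
row 2: denom=4−1·1/8=31/8; d'=(-72−1·2)/(31/8)=-592/31
row 3: denom=4−1·8/31=116/31; d'=(78−1·-592/31)/(116/31)=1505/58
row 4: denom=8−1·31/116=897/116; d'=(-32−1·1505/58)/(897/116)=-6722/897
back: M4=-6722/897
back: M3=1505/58−31/116·-6722/897=25072/897
back: M2=-592/31−8/31·25072/897=-23600/897
back: M1=2−1/8·-23600/897=4744/897
M: M0=0, M1=4744/897, M2=-23600/897, M3=25072/897, M4=-6722/897, M5=0
seg 0: a=-5, c=M0/2=0, d=(M1−M0)/(6·3)=2372/8073, b=Δ0−h0·(2M0+M1)/6=-392/299
seg 1: a=-1, c=M1/2=2372/897, d=(M2−M1)/(6·1)=-4724/897, b=Δ1−h1·(2M1+M2)/6=1980/299
seg 2: a=3, c=M2/2=-11800/897, d=(M3−M2)/(6·1)=208/23, b=Δ2−h2·(2M2+M3)/6=-3488/897
seg 3: a=-5, c=M3/2=12536/897, d=(M4−M3)/(6·1)=-5299/897, b=Δ3−h3·(2M3+M4)/6=-2752/897
seg 4: a=0, c=M4/2=-3361/897, d=(M5−M4)/(6·3)=3361/8073, b=Δ4−h4·(2M4+M5)/6=2141/299
t_q=21/4 → seg 3, τ=1/4; S=-5+-2752/897·τ+12536/897·τ²+-5299/897·τ³=-95409/19136

  seg 0: a=-5 b=-392/299 c=0 d=2372/8073
  seg 1: a=-1 b=1980/299 c=2372/897 d=-4724/897
  seg 2: a=3 b=-3488/897 c=-11800/897 d=208/23
  seg 3: a=-5 b=-2752/897 c=12536/897 d=-5299/897
  seg 4: a=0 b=2141/299 c=-3361/897 d=3361/8073
S(21/4) = -95409/19136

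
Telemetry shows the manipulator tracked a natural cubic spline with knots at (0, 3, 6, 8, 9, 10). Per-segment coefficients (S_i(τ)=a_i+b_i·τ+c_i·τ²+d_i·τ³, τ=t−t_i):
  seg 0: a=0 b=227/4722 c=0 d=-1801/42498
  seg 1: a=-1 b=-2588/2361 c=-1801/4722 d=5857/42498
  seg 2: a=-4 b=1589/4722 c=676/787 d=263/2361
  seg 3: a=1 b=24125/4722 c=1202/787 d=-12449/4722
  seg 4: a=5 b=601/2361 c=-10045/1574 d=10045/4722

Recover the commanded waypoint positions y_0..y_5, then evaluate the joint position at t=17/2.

y_0 = S_0(0) = a_0 = 0
y_1 = S_1(0) = a_1 = -1
y_2 = S_2(0) = a_2 = -4
y_3 = S_3(0) = a_3 = 1
y_4 = S_4(0) = a_4 = 5
y_5 = S_4(1) = 1
t_q=17/2 is in segment 3 (τ=1/2); S_3(τ)=45417/12592

y_0=0 y_1=-1 y_2=-4 y_3=1 y_4=5 y_5=1
S(17/2) = 45417/12592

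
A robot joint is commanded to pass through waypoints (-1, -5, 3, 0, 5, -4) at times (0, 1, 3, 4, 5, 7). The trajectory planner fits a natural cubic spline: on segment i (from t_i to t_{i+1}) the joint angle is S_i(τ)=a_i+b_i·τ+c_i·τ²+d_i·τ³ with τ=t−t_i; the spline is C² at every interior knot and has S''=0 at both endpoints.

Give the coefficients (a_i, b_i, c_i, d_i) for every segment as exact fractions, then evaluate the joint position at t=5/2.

  seg 0: a=-1 b=-4293/700 c=0 d=1493/700
  seg 1: a=-5 b=93/350 c=4479/700 d=-793/350
  seg 2: a=3 b=-93/70 c=-5037/700 d=3867/700
  seg 3: a=0 b=597/700 c=1641/175 d=-523/100
  seg 4: a=5 b=1371/350 c=-4419/700 d=1473/1400
S(5/2) = 376/175

Δ: Δ0=-4, Δ1=4, Δ2=-3, Δ3=5, Δ4=-9/2
row 1: diag=6, rhs=48; c'=1/3, d'=8
row 2: denom=6−2·1/3=16/3; d'=(-42−2·8)/(16/3)=-87/8
row 3: denom=4−1·3/16=61/16; d'=(48−1·-87/8)/(61/16)=942/61
row 4: denom=6−1·16/61=350/61; d'=(-57−1·942/61)/(350/61)=-4419/350
back: M4=-4419/350
back: M3=942/61−16/61·-4419/350=3282/175
back: M2=-87/8−3/16·3282/175=-5037/350
back: M1=8−1/3·-5037/350=4479/350
M: M0=0, M1=4479/350, M2=-5037/350, M3=3282/175, M4=-4419/350, M5=0
seg 0: a=-1, c=M0/2=0, d=(M1−M0)/(6·1)=1493/700, b=Δ0−h0·(2M0+M1)/6=-4293/700
seg 1: a=-5, c=M1/2=4479/700, d=(M2−M1)/(6·2)=-793/350, b=Δ1−h1·(2M1+M2)/6=93/350
seg 2: a=3, c=M2/2=-5037/700, d=(M3−M2)/(6·1)=3867/700, b=Δ2−h2·(2M2+M3)/6=-93/70
seg 3: a=0, c=M3/2=1641/175, d=(M4−M3)/(6·1)=-523/100, b=Δ3−h3·(2M3+M4)/6=597/700
seg 4: a=5, c=M4/2=-4419/700, d=(M5−M4)/(6·2)=1473/1400, b=Δ4−h4·(2M4+M5)/6=1371/350
t_q=5/2 → seg 1, τ=3/2; S=-5+93/350·τ+4479/700·τ²+-793/350·τ³=376/175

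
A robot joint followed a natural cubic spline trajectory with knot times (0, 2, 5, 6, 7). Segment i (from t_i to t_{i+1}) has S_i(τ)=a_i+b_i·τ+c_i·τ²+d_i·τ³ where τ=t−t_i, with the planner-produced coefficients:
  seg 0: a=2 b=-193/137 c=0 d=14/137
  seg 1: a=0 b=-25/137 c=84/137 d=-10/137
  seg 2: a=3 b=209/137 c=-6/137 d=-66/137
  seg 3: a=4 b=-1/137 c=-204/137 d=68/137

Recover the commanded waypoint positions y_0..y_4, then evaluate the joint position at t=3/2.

y_0 = S_0(0) = a_0 = 2
y_1 = S_1(0) = a_1 = 0
y_2 = S_2(0) = a_2 = 3
y_3 = S_3(0) = a_3 = 4
y_4 = S_3(1) = 3
t_q=3/2 is in segment 0 (τ=3/2); S_0(τ)=127/548

y_0=2 y_1=0 y_2=3 y_3=4 y_4=3
S(3/2) = 127/548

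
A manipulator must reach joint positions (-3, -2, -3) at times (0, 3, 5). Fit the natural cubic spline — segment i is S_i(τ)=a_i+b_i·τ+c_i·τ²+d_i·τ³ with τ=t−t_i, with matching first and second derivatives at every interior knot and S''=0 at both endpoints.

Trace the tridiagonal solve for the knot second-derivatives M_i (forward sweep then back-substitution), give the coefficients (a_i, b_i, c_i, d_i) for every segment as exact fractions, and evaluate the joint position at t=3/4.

  seg 0: a=-3 b=7/12 c=0 d=-1/36
  seg 1: a=-2 b=-1/6 c=-1/4 d=1/24
S(3/4) = -659/256

Δ: Δ0=1/3, Δ1=-1/2
row 1: diag=10, rhs=-5; c'=1/5, d'=-1/2
back: M1=-1/2
M: M0=0, M1=-1/2, M2=0
seg 0: a=-3, c=M0/2=0, d=(M1−M0)/(6·3)=-1/36, b=Δ0−h0·(2M0+M1)/6=7/12
seg 1: a=-2, c=M1/2=-1/4, d=(M2−M1)/(6·2)=1/24, b=Δ1−h1·(2M1+M2)/6=-1/6
t_q=3/4 → seg 0, τ=3/4; S=-3+7/12·τ+0·τ²+-1/36·τ³=-659/256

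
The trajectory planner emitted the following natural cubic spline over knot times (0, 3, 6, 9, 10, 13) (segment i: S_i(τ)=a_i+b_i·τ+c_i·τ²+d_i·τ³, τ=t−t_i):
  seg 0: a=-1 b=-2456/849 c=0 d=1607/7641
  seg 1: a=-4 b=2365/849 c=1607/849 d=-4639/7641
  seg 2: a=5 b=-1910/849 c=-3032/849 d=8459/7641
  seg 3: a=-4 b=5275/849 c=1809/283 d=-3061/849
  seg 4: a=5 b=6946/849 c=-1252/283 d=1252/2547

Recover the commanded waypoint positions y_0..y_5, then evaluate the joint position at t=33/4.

y_0=-1 y_1=-4 y_2=5 y_3=-4 y_4=5 y_5=3
S(33/4) = -100183/18112

y_0 = S_0(0) = a_0 = -1
y_1 = S_1(0) = a_1 = -4
y_2 = S_2(0) = a_2 = 5
y_3 = S_3(0) = a_3 = -4
y_4 = S_4(0) = a_4 = 5
y_5 = S_4(3) = 3
t_q=33/4 is in segment 2 (τ=9/4); S_2(τ)=-100183/18112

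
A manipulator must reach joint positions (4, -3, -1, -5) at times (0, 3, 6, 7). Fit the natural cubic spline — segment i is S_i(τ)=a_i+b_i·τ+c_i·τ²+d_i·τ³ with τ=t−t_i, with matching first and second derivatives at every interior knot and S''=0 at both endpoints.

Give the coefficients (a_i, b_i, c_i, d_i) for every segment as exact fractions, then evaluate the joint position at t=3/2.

  seg 0: a=4 b=-317/87 c=0 d=38/261
  seg 1: a=-3 b=25/87 c=38/29 d=-103/261
  seg 2: a=-1 b=-218/87 c=-65/29 d=65/87
S(3/2) = -113/116

Δ: Δ0=-7/3, Δ1=2/3, Δ2=-4
row 1: diag=12, rhs=18; c'=1/4, d'=3/2
row 2: denom=8−3·1/4=29/4; d'=(-28−3·3/2)/(29/4)=-130/29
back: M2=-130/29
back: M1=3/2−1/4·-130/29=76/29
M: M0=0, M1=76/29, M2=-130/29, M3=0
seg 0: a=4, c=M0/2=0, d=(M1−M0)/(6·3)=38/261, b=Δ0−h0·(2M0+M1)/6=-317/87
seg 1: a=-3, c=M1/2=38/29, d=(M2−M1)/(6·3)=-103/261, b=Δ1−h1·(2M1+M2)/6=25/87
seg 2: a=-1, c=M2/2=-65/29, d=(M3−M2)/(6·1)=65/87, b=Δ2−h2·(2M2+M3)/6=-218/87
t_q=3/2 → seg 0, τ=3/2; S=4+-317/87·τ+0·τ²+38/261·τ³=-113/116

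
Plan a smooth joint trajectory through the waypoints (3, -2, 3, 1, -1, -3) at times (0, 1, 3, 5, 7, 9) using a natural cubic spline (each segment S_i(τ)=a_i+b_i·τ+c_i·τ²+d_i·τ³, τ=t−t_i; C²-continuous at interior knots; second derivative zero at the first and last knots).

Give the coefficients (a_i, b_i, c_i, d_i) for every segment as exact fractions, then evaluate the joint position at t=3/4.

Δ: Δ0=-5, Δ1=5/2, Δ2=-1, Δ3=-1, Δ4=-1
row 1: diag=6, rhs=45; c'=1/3, d'=15/2
row 2: denom=8−2·1/3=22/3; d'=(-21−2·15/2)/(22/3)=-54/11
row 3: denom=8−2·3/11=82/11; d'=(0−2·-54/11)/(82/11)=54/41
row 4: denom=8−2·11/41=306/41; d'=(0−2·54/41)/(306/41)=-6/17
back: M4=-6/17
back: M3=54/41−11/41·-6/17=24/17
back: M2=-54/11−3/11·24/17=-90/17
back: M1=15/2−1/3·-90/17=315/34
M: M0=0, M1=315/34, M2=-90/17, M3=24/17, M4=-6/17, M5=0
seg 0: a=3, c=M0/2=0, d=(M1−M0)/(6·1)=105/68, b=Δ0−h0·(2M0+M1)/6=-445/68
seg 1: a=-2, c=M1/2=315/68, d=(M2−M1)/(6·2)=-165/136, b=Δ1−h1·(2M1+M2)/6=-65/34
seg 2: a=3, c=M2/2=-45/17, d=(M3−M2)/(6·2)=19/34, b=Δ2−h2·(2M2+M3)/6=35/17
seg 3: a=1, c=M3/2=12/17, d=(M4−M3)/(6·2)=-5/34, b=Δ3−h3·(2M3+M4)/6=-31/17
seg 4: a=-1, c=M4/2=-3/17, d=(M5−M4)/(6·2)=1/34, b=Δ4−h4·(2M4+M5)/6=-13/17
t_q=3/4 → seg 0, τ=3/4; S=3+-445/68·τ+0·τ²+105/68·τ³=-5469/4352

  seg 0: a=3 b=-445/68 c=0 d=105/68
  seg 1: a=-2 b=-65/34 c=315/68 d=-165/136
  seg 2: a=3 b=35/17 c=-45/17 d=19/34
  seg 3: a=1 b=-31/17 c=12/17 d=-5/34
  seg 4: a=-1 b=-13/17 c=-3/17 d=1/34
S(3/4) = -5469/4352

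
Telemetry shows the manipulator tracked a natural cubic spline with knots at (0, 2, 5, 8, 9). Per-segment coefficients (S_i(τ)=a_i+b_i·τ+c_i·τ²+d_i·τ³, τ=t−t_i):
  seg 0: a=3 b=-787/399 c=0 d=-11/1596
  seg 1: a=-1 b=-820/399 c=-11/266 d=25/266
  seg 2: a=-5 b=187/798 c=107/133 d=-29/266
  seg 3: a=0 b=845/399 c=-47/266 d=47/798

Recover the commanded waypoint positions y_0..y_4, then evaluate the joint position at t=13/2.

y_0=3 y_1=-1 y_2=-5 y_3=0 y_4=2
S(13/2) = -6823/2128

y_0 = S_0(0) = a_0 = 3
y_1 = S_1(0) = a_1 = -1
y_2 = S_2(0) = a_2 = -5
y_3 = S_3(0) = a_3 = 0
y_4 = S_3(1) = 2
t_q=13/2 is in segment 2 (τ=3/2); S_2(τ)=-6823/2128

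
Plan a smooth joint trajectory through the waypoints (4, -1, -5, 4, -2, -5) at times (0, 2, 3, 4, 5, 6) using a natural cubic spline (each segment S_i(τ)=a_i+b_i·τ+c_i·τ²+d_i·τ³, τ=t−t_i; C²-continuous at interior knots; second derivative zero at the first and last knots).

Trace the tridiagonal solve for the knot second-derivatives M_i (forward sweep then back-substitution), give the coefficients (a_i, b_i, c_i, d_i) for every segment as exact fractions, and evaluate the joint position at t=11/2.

  seg 0: a=4 b=-79/214 c=0 d=-57/107
  seg 1: a=-1 b=-1447/214 c=-342/107 d=1275/214
  seg 2: a=-5 b=505/107 c=3141/214 d=-2225/214
  seg 3: a=4 b=617/214 c=-1767/107 d=1633/214
  seg 4: a=-2 b=-776/107 c=1365/214 d=-455/214
S(11/2) = -7357/1712

Δ: Δ0=-5/2, Δ1=-4, Δ2=9, Δ3=-6, Δ4=-3
row 1: diag=6, rhs=-9; c'=1/6, d'=-3/2
row 2: denom=4−1·1/6=23/6; d'=(78−1·-3/2)/(23/6)=477/23
row 3: denom=4−1·6/23=86/23; d'=(-90−1·477/23)/(86/23)=-2547/86
row 4: denom=4−1·23/86=321/86; d'=(18−1·-2547/86)/(321/86)=1365/107
back: M4=1365/107
back: M3=-2547/86−23/86·1365/107=-3534/107
back: M2=477/23−6/23·-3534/107=3141/107
back: M1=-3/2−1/6·3141/107=-684/107
M: M0=0, M1=-684/107, M2=3141/107, M3=-3534/107, M4=1365/107, M5=0
seg 0: a=4, c=M0/2=0, d=(M1−M0)/(6·2)=-57/107, b=Δ0−h0·(2M0+M1)/6=-79/214
seg 1: a=-1, c=M1/2=-342/107, d=(M2−M1)/(6·1)=1275/214, b=Δ1−h1·(2M1+M2)/6=-1447/214
seg 2: a=-5, c=M2/2=3141/214, d=(M3−M2)/(6·1)=-2225/214, b=Δ2−h2·(2M2+M3)/6=505/107
seg 3: a=4, c=M3/2=-1767/107, d=(M4−M3)/(6·1)=1633/214, b=Δ3−h3·(2M3+M4)/6=617/214
seg 4: a=-2, c=M4/2=1365/214, d=(M5−M4)/(6·1)=-455/214, b=Δ4−h4·(2M4+M5)/6=-776/107
t_q=11/2 → seg 4, τ=1/2; S=-2+-776/107·τ+1365/214·τ²+-455/214·τ³=-7357/1712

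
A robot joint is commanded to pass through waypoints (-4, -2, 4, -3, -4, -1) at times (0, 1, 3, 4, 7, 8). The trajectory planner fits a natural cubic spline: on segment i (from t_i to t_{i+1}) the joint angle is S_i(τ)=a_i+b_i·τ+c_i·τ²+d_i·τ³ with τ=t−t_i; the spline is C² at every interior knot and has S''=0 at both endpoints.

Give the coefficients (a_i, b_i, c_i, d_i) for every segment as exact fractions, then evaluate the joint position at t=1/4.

Δ: Δ0=2, Δ1=3, Δ2=-7, Δ3=-1/3, Δ4=3
row 1: diag=6, rhs=6; c'=1/3, d'=1
row 2: denom=6−2·1/3=16/3; d'=(-60−2·1)/(16/3)=-93/8
row 3: denom=8−1·3/16=125/16; d'=(40−1·-93/8)/(125/16)=826/125
row 4: denom=8−3·48/125=856/125; d'=(20−3·826/125)/(856/125)=11/428
back: M4=11/428
back: M3=826/125−48/125·11/428=706/107
back: M2=-93/8−3/16·706/107=-5505/428
back: M1=1−1/3·-5505/428=2263/428
M: M0=0, M1=2263/428, M2=-5505/428, M3=706/107, M4=11/428, M5=0
seg 0: a=-4, c=M0/2=0, d=(M1−M0)/(6·1)=2263/2568, b=Δ0−h0·(2M0+M1)/6=2873/2568
seg 1: a=-2, c=M1/2=2263/856, d=(M2−M1)/(6·2)=-971/642, b=Δ1−h1·(2M1+M2)/6=4831/1284
seg 2: a=4, c=M2/2=-5505/856, d=(M3−M2)/(6·1)=8329/2568, b=Δ2−h2·(2M2+M3)/6=-4895/1284
seg 3: a=-3, c=M3/2=353/107, d=(M4−M3)/(6·3)=-2813/7704, b=Δ3−h3·(2M3+M4)/6=-17833/2568
seg 4: a=-4, c=M4/2=11/856, d=(M5−M4)/(6·1)=-11/2568, b=Δ4−h4·(2M4+M5)/6=3841/1284
t_q=1/4 → seg 0, τ=1/4; S=-4+2873/2568·τ+0·τ²+2263/2568·τ³=-203059/54784

  seg 0: a=-4 b=2873/2568 c=0 d=2263/2568
  seg 1: a=-2 b=4831/1284 c=2263/856 d=-971/642
  seg 2: a=4 b=-4895/1284 c=-5505/856 d=8329/2568
  seg 3: a=-3 b=-17833/2568 c=353/107 d=-2813/7704
  seg 4: a=-4 b=3841/1284 c=11/856 d=-11/2568
S(1/4) = -203059/54784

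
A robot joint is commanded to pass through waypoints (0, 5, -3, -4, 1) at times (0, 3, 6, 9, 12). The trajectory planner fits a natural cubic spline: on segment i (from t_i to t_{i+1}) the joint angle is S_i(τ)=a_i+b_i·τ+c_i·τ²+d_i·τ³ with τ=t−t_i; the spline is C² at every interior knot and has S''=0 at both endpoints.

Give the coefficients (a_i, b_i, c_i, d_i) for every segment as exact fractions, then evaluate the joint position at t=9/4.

  seg 0: a=0 b=71/24 c=0 d=-31/216
  seg 1: a=5 b=-11/12 c=-31/24 d=17/72
  seg 2: a=-3 b=-55/24 c=5/6 d=-13/216
  seg 3: a=-4 b=13/12 c=7/24 d=-7/216
S(9/4) = 2571/512

Δ: Δ0=5/3, Δ1=-8/3, Δ2=-1/3, Δ3=5/3
row 1: diag=12, rhs=-26; c'=1/4, d'=-13/6
row 2: denom=12−3·1/4=45/4; d'=(14−3·-13/6)/(45/4)=82/45
row 3: denom=12−3·4/15=56/5; d'=(12−3·82/45)/(56/5)=7/12
back: M3=7/12
back: M2=82/45−4/15·7/12=5/3
back: M1=-13/6−1/4·5/3=-31/12
M: M0=0, M1=-31/12, M2=5/3, M3=7/12, M4=0
seg 0: a=0, c=M0/2=0, d=(M1−M0)/(6·3)=-31/216, b=Δ0−h0·(2M0+M1)/6=71/24
seg 1: a=5, c=M1/2=-31/24, d=(M2−M1)/(6·3)=17/72, b=Δ1−h1·(2M1+M2)/6=-11/12
seg 2: a=-3, c=M2/2=5/6, d=(M3−M2)/(6·3)=-13/216, b=Δ2−h2·(2M2+M3)/6=-55/24
seg 3: a=-4, c=M3/2=7/24, d=(M4−M3)/(6·3)=-7/216, b=Δ3−h3·(2M3+M4)/6=13/12
t_q=9/4 → seg 0, τ=9/4; S=0+71/24·τ+0·τ²+-31/216·τ³=2571/512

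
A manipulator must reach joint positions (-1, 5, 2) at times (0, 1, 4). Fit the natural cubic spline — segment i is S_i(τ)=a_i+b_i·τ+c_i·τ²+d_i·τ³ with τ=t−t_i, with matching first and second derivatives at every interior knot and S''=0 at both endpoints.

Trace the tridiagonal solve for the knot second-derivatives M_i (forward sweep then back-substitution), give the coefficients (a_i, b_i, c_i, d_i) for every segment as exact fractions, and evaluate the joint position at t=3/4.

  seg 0: a=-1 b=55/8 c=0 d=-7/8
  seg 1: a=5 b=17/4 c=-21/8 d=7/24
S(3/4) = 1939/512

Δ: Δ0=6, Δ1=-1
row 1: diag=8, rhs=-42; c'=3/8, d'=-21/4
back: M1=-21/4
M: M0=0, M1=-21/4, M2=0
seg 0: a=-1, c=M0/2=0, d=(M1−M0)/(6·1)=-7/8, b=Δ0−h0·(2M0+M1)/6=55/8
seg 1: a=5, c=M1/2=-21/8, d=(M2−M1)/(6·3)=7/24, b=Δ1−h1·(2M1+M2)/6=17/4
t_q=3/4 → seg 0, τ=3/4; S=-1+55/8·τ+0·τ²+-7/8·τ³=1939/512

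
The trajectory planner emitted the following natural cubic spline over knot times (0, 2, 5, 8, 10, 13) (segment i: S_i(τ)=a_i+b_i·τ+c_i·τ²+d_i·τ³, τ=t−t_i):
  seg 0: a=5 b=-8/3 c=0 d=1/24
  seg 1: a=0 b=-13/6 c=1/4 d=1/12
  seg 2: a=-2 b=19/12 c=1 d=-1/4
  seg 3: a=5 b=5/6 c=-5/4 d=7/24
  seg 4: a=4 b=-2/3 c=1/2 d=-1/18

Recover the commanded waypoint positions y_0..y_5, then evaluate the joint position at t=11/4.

y_0 = S_0(0) = a_0 = 5
y_1 = S_1(0) = a_1 = 0
y_2 = S_2(0) = a_2 = -2
y_3 = S_3(0) = a_3 = 5
y_4 = S_4(0) = a_4 = 4
y_5 = S_4(3) = 5
t_q=11/4 is in segment 1 (τ=3/4); S_1(τ)=-371/256

y_0=5 y_1=0 y_2=-2 y_3=5 y_4=4 y_5=5
S(11/4) = -371/256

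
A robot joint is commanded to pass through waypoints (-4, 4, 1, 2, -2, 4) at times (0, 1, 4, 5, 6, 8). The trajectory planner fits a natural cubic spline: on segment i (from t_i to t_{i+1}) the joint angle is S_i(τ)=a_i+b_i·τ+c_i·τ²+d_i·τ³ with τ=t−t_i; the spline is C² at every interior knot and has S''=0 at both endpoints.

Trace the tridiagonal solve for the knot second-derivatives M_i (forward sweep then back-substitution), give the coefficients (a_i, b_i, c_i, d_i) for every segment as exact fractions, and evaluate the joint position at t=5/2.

Δ: Δ0=8, Δ1=-1, Δ2=1, Δ3=-4, Δ4=3
row 1: diag=8, rhs=-54; c'=3/8, d'=-27/4
row 2: denom=8−3·3/8=55/8; d'=(12−3·-27/4)/(55/8)=258/55
row 3: denom=4−1·8/55=212/55; d'=(-30−1·258/55)/(212/55)=-9
row 4: denom=6−1·55/212=1217/212; d'=(42−1·-9)/(1217/212)=10812/1217
back: M4=10812/1217
back: M3=-9−55/212·10812/1217=-13758/1217
back: M2=258/55−8/55·-13758/1217=7710/1217
back: M1=-27/4−3/8·7710/1217=-11106/1217
M: M0=0, M1=-11106/1217, M2=7710/1217, M3=-13758/1217, M4=10812/1217, M5=0
seg 0: a=-4, c=M0/2=0, d=(M1−M0)/(6·1)=-1851/1217, b=Δ0−h0·(2M0+M1)/6=11587/1217
seg 1: a=4, c=M1/2=-5553/1217, d=(M2−M1)/(6·3)=3136/3651, b=Δ1−h1·(2M1+M2)/6=6034/1217
seg 2: a=1, c=M2/2=3855/1217, d=(M3−M2)/(6·1)=-3578/1217, b=Δ2−h2·(2M2+M3)/6=940/1217
seg 3: a=2, c=M3/2=-6879/1217, d=(M4−M3)/(6·1)=4095/1217, b=Δ3−h3·(2M3+M4)/6=-2084/1217
seg 4: a=-2, c=M4/2=5406/1217, d=(M5−M4)/(6·2)=-901/1217, b=Δ4−h4·(2M4+M5)/6=-3557/1217
t_q=5/2 → seg 1, τ=3/2; S=4+6034/1217·τ+-5553/1217·τ²+3136/3651·τ³=19811/4868

  seg 0: a=-4 b=11587/1217 c=0 d=-1851/1217
  seg 1: a=4 b=6034/1217 c=-5553/1217 d=3136/3651
  seg 2: a=1 b=940/1217 c=3855/1217 d=-3578/1217
  seg 3: a=2 b=-2084/1217 c=-6879/1217 d=4095/1217
  seg 4: a=-2 b=-3557/1217 c=5406/1217 d=-901/1217
S(5/2) = 19811/4868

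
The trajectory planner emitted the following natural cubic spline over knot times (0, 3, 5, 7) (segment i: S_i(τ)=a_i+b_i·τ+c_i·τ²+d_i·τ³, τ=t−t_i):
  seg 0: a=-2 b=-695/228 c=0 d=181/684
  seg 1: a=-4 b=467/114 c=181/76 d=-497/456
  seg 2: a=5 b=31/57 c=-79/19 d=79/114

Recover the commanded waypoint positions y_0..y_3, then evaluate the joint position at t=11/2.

y_0 = S_0(0) = a_0 = -2
y_1 = S_1(0) = a_1 = -4
y_2 = S_2(0) = a_2 = 5
y_3 = S_2(2) = -5
t_q=11/2 is in segment 2 (τ=1/2); S_2(τ)=1313/304

y_0=-2 y_1=-4 y_2=5 y_3=-5
S(11/2) = 1313/304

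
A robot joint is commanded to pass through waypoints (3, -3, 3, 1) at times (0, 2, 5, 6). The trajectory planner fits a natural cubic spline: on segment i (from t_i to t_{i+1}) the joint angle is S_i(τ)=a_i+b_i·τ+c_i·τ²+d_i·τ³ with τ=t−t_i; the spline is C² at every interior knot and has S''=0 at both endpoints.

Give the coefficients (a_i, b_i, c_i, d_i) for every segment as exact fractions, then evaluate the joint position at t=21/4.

Δ: Δ0=-3, Δ1=2, Δ2=-2
row 1: diag=10, rhs=30; c'=3/10, d'=3
row 2: denom=8−3·3/10=71/10; d'=(-24−3·3)/(71/10)=-330/71
back: M2=-330/71
back: M1=3−3/10·-330/71=312/71
M: M0=0, M1=312/71, M2=-330/71, M3=0
seg 0: a=3, c=M0/2=0, d=(M1−M0)/(6·2)=26/71, b=Δ0−h0·(2M0+M1)/6=-317/71
seg 1: a=-3, c=M1/2=156/71, d=(M2−M1)/(6·3)=-107/213, b=Δ1−h1·(2M1+M2)/6=-5/71
seg 2: a=3, c=M2/2=-165/71, d=(M3−M2)/(6·1)=55/71, b=Δ2−h2·(2M2+M3)/6=-32/71
t_q=21/4 → seg 2, τ=1/4; S=3+-32/71·τ+-165/71·τ²+55/71·τ³=12515/4544

  seg 0: a=3 b=-317/71 c=0 d=26/71
  seg 1: a=-3 b=-5/71 c=156/71 d=-107/213
  seg 2: a=3 b=-32/71 c=-165/71 d=55/71
S(21/4) = 12515/4544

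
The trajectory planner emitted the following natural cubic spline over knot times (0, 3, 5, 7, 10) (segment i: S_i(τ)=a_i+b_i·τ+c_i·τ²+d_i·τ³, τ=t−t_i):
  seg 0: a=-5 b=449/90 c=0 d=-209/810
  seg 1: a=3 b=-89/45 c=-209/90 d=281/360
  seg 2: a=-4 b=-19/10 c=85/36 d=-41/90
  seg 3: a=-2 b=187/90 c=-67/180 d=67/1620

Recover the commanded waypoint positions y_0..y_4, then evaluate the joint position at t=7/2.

y_0 = S_0(0) = a_0 = -5
y_1 = S_1(0) = a_1 = 3
y_2 = S_2(0) = a_2 = -4
y_3 = S_3(0) = a_3 = -2
y_4 = S_3(3) = 2
t_q=7/2 is in segment 1 (τ=1/2); S_1(τ)=489/320

y_0=-5 y_1=3 y_2=-4 y_3=-2 y_4=2
S(7/2) = 489/320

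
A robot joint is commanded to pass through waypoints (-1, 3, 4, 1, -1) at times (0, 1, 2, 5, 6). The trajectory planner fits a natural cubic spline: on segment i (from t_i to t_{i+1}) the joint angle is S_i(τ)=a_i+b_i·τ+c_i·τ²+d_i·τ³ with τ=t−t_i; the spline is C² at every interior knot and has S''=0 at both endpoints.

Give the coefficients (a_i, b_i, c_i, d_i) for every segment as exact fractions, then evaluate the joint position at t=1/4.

  seg 0: a=-1 b=250/53 c=0 d=-38/53
  seg 1: a=3 b=136/53 c=-114/53 d=31/53
  seg 2: a=4 b=1/53 c=-21/53 d=1/53
  seg 3: a=1 b=-98/53 c=-12/53 d=4/53
S(1/4) = 285/1696

Δ: Δ0=4, Δ1=1, Δ2=-1, Δ3=-2
row 1: diag=4, rhs=-18; c'=1/4, d'=-9/2
row 2: denom=8−1·1/4=31/4; d'=(-12−1·-9/2)/(31/4)=-30/31
row 3: denom=8−3·12/31=212/31; d'=(-6−3·-30/31)/(212/31)=-24/53
back: M3=-24/53
back: M2=-30/31−12/31·-24/53=-42/53
back: M1=-9/2−1/4·-42/53=-228/53
M: M0=0, M1=-228/53, M2=-42/53, M3=-24/53, M4=0
seg 0: a=-1, c=M0/2=0, d=(M1−M0)/(6·1)=-38/53, b=Δ0−h0·(2M0+M1)/6=250/53
seg 1: a=3, c=M1/2=-114/53, d=(M2−M1)/(6·1)=31/53, b=Δ1−h1·(2M1+M2)/6=136/53
seg 2: a=4, c=M2/2=-21/53, d=(M3−M2)/(6·3)=1/53, b=Δ2−h2·(2M2+M3)/6=1/53
seg 3: a=1, c=M3/2=-12/53, d=(M4−M3)/(6·1)=4/53, b=Δ3−h3·(2M3+M4)/6=-98/53
t_q=1/4 → seg 0, τ=1/4; S=-1+250/53·τ+0·τ²+-38/53·τ³=285/1696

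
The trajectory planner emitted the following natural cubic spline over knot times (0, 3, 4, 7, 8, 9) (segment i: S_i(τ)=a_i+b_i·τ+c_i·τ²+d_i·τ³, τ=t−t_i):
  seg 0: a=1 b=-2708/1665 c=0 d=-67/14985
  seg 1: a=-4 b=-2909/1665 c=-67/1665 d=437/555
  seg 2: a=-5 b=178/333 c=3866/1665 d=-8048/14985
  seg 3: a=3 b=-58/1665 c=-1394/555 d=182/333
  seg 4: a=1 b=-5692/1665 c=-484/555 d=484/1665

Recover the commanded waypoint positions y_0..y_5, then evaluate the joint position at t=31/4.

y_0 = S_0(0) = a_0 = 1
y_1 = S_1(0) = a_1 = -4
y_2 = S_2(0) = a_2 = -5
y_3 = S_3(0) = a_3 = 3
y_4 = S_4(0) = a_4 = 1
y_5 = S_4(1) = -3
t_q=31/4 is in segment 3 (τ=3/4); S_3(τ)=31819/17760

y_0=1 y_1=-4 y_2=-5 y_3=3 y_4=1 y_5=-3
S(31/4) = 31819/17760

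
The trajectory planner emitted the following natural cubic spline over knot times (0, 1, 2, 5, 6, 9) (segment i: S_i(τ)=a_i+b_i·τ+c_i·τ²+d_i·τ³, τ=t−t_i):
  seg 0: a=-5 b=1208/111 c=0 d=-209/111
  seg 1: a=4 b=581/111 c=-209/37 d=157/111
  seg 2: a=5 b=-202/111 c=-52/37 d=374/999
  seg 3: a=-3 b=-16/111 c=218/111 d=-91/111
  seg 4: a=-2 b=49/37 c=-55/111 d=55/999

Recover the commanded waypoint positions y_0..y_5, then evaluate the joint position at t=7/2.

y_0=-5 y_1=4 y_2=5 y_3=-3 y_4=-2 y_5=-1
S(7/2) = 55/148

y_0 = S_0(0) = a_0 = -5
y_1 = S_1(0) = a_1 = 4
y_2 = S_2(0) = a_2 = 5
y_3 = S_3(0) = a_3 = -3
y_4 = S_4(0) = a_4 = -2
y_5 = S_4(3) = -1
t_q=7/2 is in segment 2 (τ=3/2); S_2(τ)=55/148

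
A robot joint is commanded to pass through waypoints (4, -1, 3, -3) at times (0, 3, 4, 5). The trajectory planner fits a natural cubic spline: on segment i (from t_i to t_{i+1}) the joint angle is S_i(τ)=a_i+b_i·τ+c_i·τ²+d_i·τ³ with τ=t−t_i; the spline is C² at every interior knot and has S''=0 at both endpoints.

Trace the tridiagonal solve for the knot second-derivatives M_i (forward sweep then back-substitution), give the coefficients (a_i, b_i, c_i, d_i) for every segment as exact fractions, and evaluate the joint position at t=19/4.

Δ: Δ0=-5/3, Δ1=4, Δ2=-6
row 1: diag=8, rhs=34; c'=1/8, d'=17/4
row 2: denom=4−1·1/8=31/8; d'=(-60−1·17/4)/(31/8)=-514/31
back: M2=-514/31
back: M1=17/4−1/8·-514/31=196/31
M: M0=0, M1=196/31, M2=-514/31, M3=0
seg 0: a=4, c=M0/2=0, d=(M1−M0)/(6·3)=98/279, b=Δ0−h0·(2M0+M1)/6=-449/93
seg 1: a=-1, c=M1/2=98/31, d=(M2−M1)/(6·1)=-355/93, b=Δ1−h1·(2M1+M2)/6=433/93
seg 2: a=3, c=M2/2=-257/31, d=(M3−M2)/(6·1)=257/93, b=Δ2−h2·(2M2+M3)/6=-44/93
t_q=19/4 → seg 2, τ=3/4; S=3+-44/93·τ+-257/31·τ²+257/93·τ³=-1691/1984

  seg 0: a=4 b=-449/93 c=0 d=98/279
  seg 1: a=-1 b=433/93 c=98/31 d=-355/93
  seg 2: a=3 b=-44/93 c=-257/31 d=257/93
S(19/4) = -1691/1984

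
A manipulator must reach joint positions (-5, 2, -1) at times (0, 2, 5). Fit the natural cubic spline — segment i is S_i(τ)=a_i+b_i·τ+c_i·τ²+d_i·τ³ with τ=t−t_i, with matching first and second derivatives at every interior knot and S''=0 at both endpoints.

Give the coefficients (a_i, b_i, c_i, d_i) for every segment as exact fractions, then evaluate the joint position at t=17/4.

Δ: Δ0=7/2, Δ1=-1
row 1: diag=10, rhs=-27; c'=3/10, d'=-27/10
back: M1=-27/10
M: M0=0, M1=-27/10, M2=0
seg 0: a=-5, c=M0/2=0, d=(M1−M0)/(6·2)=-9/40, b=Δ0−h0·(2M0+M1)/6=22/5
seg 1: a=2, c=M1/2=-27/20, d=(M2−M1)/(6·3)=3/20, b=Δ1−h1·(2M1+M2)/6=17/10
t_q=17/4 → seg 1, τ=9/4; S=2+17/10·τ+-27/20·τ²+3/20·τ³=179/256

  seg 0: a=-5 b=22/5 c=0 d=-9/40
  seg 1: a=2 b=17/10 c=-27/20 d=3/20
S(17/4) = 179/256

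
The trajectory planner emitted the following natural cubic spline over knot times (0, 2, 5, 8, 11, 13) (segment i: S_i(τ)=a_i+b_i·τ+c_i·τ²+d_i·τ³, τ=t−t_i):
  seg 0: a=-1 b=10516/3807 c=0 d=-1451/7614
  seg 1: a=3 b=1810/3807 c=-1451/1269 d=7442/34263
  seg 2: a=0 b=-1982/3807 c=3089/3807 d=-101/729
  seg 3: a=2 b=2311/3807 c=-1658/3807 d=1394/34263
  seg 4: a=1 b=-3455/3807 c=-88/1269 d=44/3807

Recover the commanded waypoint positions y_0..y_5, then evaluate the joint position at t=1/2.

y_0=-1 y_1=3 y_2=0 y_3=2 y_4=1 y_5=-1
S(1/2) = 7255/20304

y_0 = S_0(0) = a_0 = -1
y_1 = S_1(0) = a_1 = 3
y_2 = S_2(0) = a_2 = 0
y_3 = S_3(0) = a_3 = 2
y_4 = S_4(0) = a_4 = 1
y_5 = S_4(2) = -1
t_q=1/2 is in segment 0 (τ=1/2); S_0(τ)=7255/20304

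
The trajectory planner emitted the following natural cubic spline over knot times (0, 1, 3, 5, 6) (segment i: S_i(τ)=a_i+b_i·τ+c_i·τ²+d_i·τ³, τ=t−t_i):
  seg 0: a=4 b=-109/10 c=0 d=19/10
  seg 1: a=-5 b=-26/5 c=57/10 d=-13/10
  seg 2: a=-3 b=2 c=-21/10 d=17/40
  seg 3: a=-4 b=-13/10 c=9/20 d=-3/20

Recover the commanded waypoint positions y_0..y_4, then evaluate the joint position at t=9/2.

y_0=4 y_1=-5 y_2=-3 y_3=-4 y_4=-5
S(9/2) = -1053/320

y_0 = S_0(0) = a_0 = 4
y_1 = S_1(0) = a_1 = -5
y_2 = S_2(0) = a_2 = -3
y_3 = S_3(0) = a_3 = -4
y_4 = S_3(1) = -5
t_q=9/2 is in segment 2 (τ=3/2); S_2(τ)=-1053/320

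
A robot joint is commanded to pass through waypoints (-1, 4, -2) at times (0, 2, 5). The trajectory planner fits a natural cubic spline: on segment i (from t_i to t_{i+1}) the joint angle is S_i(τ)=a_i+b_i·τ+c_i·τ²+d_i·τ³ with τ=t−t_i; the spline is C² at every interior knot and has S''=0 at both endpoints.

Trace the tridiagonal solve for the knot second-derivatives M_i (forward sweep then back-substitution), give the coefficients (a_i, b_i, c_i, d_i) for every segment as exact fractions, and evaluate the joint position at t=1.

  seg 0: a=-1 b=17/5 c=0 d=-9/40
  seg 1: a=4 b=7/10 c=-27/20 d=3/20
S(1) = 87/40

Δ: Δ0=5/2, Δ1=-2
row 1: diag=10, rhs=-27; c'=3/10, d'=-27/10
back: M1=-27/10
M: M0=0, M1=-27/10, M2=0
seg 0: a=-1, c=M0/2=0, d=(M1−M0)/(6·2)=-9/40, b=Δ0−h0·(2M0+M1)/6=17/5
seg 1: a=4, c=M1/2=-27/20, d=(M2−M1)/(6·3)=3/20, b=Δ1−h1·(2M1+M2)/6=7/10
t_q=1 → seg 0, τ=1; S=-1+17/5·τ+0·τ²+-9/40·τ³=87/40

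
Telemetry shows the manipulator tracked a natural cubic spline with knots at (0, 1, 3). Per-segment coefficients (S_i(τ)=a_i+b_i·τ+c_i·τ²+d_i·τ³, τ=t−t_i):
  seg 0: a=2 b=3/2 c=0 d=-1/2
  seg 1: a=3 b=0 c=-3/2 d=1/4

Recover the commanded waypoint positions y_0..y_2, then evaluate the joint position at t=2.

y_0=2 y_1=3 y_2=-1
S(2) = 7/4

y_0 = S_0(0) = a_0 = 2
y_1 = S_1(0) = a_1 = 3
y_2 = S_1(2) = -1
t_q=2 is in segment 1 (τ=1); S_1(τ)=7/4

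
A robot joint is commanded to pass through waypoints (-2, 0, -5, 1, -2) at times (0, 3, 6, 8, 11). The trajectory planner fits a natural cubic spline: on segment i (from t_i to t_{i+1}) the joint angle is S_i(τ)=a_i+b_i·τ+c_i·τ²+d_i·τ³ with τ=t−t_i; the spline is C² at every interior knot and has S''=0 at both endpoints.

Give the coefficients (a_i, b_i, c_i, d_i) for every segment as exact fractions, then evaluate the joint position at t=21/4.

  seg 0: a=-2 b=104/59 c=0 d=-194/1593
  seg 1: a=0 b=-90/59 c=-194/177 d=557/1593
  seg 2: a=-5 b=79/59 c=121/59 d=-36/59
  seg 3: a=1 b=131/59 c=-95/59 d=95/531
S(21/4) = -18873/3776

Δ: Δ0=2/3, Δ1=-5/3, Δ2=3, Δ3=-1
row 1: diag=12, rhs=-14; c'=1/4, d'=-7/6
row 2: denom=10−3·1/4=37/4; d'=(28−3·-7/6)/(37/4)=126/37
row 3: denom=10−2·8/37=354/37; d'=(-24−2·126/37)/(354/37)=-190/59
back: M3=-190/59
back: M2=126/37−8/37·-190/59=242/59
back: M1=-7/6−1/4·242/59=-388/177
M: M0=0, M1=-388/177, M2=242/59, M3=-190/59, M4=0
seg 0: a=-2, c=M0/2=0, d=(M1−M0)/(6·3)=-194/1593, b=Δ0−h0·(2M0+M1)/6=104/59
seg 1: a=0, c=M1/2=-194/177, d=(M2−M1)/(6·3)=557/1593, b=Δ1−h1·(2M1+M2)/6=-90/59
seg 2: a=-5, c=M2/2=121/59, d=(M3−M2)/(6·2)=-36/59, b=Δ2−h2·(2M2+M3)/6=79/59
seg 3: a=1, c=M3/2=-95/59, d=(M4−M3)/(6·3)=95/531, b=Δ3−h3·(2M3+M4)/6=131/59
t_q=21/4 → seg 1, τ=9/4; S=0+-90/59·τ+-194/177·τ²+557/1593·τ³=-18873/3776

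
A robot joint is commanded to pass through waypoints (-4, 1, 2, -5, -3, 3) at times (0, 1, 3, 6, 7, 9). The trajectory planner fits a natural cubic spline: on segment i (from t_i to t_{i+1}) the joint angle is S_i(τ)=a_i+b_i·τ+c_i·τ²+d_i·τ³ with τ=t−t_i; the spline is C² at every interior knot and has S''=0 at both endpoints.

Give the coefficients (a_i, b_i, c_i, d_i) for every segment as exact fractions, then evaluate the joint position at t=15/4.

  seg 0: a=-4 b=38987/6924 c=0 d=-4367/6924
  seg 1: a=1 b=12943/3462 c=-4367/2308 d=1889/13848
  seg 2: a=2 b=-3796/1731 c=-1239/1154 d=395/1154
  seg 3: a=-5 b=2101/3462 c=1158/577 d=-2125/3462
  seg 4: a=-3 b=4811/1731 c=191/1154 d=-191/6924
S(15/4) = -7699/73856

Δ: Δ0=5, Δ1=1/2, Δ2=-7/3, Δ3=2, Δ4=3
row 1: diag=6, rhs=-27; c'=1/3, d'=-9/2
row 2: denom=10−2·1/3=28/3; d'=(-17−2·-9/2)/(28/3)=-6/7
row 3: denom=8−3·9/28=197/28; d'=(26−3·-6/7)/(197/28)=800/197
row 4: denom=6−1·28/197=1154/197; d'=(6−1·800/197)/(1154/197)=191/577
back: M4=191/577
back: M3=800/197−28/197·191/577=2316/577
back: M2=-6/7−9/28·2316/577=-1239/577
back: M1=-9/2−1/3·-1239/577=-4367/1154
M: M0=0, M1=-4367/1154, M2=-1239/577, M3=2316/577, M4=191/577, M5=0
seg 0: a=-4, c=M0/2=0, d=(M1−M0)/(6·1)=-4367/6924, b=Δ0−h0·(2M0+M1)/6=38987/6924
seg 1: a=1, c=M1/2=-4367/2308, d=(M2−M1)/(6·2)=1889/13848, b=Δ1−h1·(2M1+M2)/6=12943/3462
seg 2: a=2, c=M2/2=-1239/1154, d=(M3−M2)/(6·3)=395/1154, b=Δ2−h2·(2M2+M3)/6=-3796/1731
seg 3: a=-5, c=M3/2=1158/577, d=(M4−M3)/(6·1)=-2125/3462, b=Δ3−h3·(2M3+M4)/6=2101/3462
seg 4: a=-3, c=M4/2=191/1154, d=(M5−M4)/(6·2)=-191/6924, b=Δ4−h4·(2M4+M5)/6=4811/1731
t_q=15/4 → seg 2, τ=3/4; S=2+-3796/1731·τ+-1239/1154·τ²+395/1154·τ³=-7699/73856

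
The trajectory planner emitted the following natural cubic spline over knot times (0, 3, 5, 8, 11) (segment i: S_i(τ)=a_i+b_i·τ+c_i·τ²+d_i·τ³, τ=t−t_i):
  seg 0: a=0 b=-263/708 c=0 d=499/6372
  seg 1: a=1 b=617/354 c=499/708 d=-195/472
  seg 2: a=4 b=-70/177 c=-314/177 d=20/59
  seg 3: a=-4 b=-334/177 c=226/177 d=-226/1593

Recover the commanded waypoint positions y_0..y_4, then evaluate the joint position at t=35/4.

y_0 = S_0(0) = a_0 = 0
y_1 = S_1(0) = a_1 = 1
y_2 = S_2(0) = a_2 = 4
y_3 = S_3(0) = a_3 = -4
y_4 = S_3(3) = -2
t_q=35/4 is in segment 3 (τ=3/4); S_3(τ)=-8981/1888

y_0=0 y_1=1 y_2=4 y_3=-4 y_4=-2
S(35/4) = -8981/1888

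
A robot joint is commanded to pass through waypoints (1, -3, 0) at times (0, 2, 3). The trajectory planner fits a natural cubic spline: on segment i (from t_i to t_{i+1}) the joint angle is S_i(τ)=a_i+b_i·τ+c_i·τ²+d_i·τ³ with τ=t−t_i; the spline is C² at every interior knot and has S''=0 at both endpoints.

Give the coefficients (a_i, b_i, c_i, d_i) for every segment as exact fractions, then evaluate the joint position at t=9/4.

  seg 0: a=1 b=-11/3 c=0 d=5/12
  seg 1: a=-3 b=4/3 c=5/2 d=-5/6
S(9/4) = -323/128

Δ: Δ0=-2, Δ1=3
row 1: diag=6, rhs=30; c'=1/6, d'=5
back: M1=5
M: M0=0, M1=5, M2=0
seg 0: a=1, c=M0/2=0, d=(M1−M0)/(6·2)=5/12, b=Δ0−h0·(2M0+M1)/6=-11/3
seg 1: a=-3, c=M1/2=5/2, d=(M2−M1)/(6·1)=-5/6, b=Δ1−h1·(2M1+M2)/6=4/3
t_q=9/4 → seg 1, τ=1/4; S=-3+4/3·τ+5/2·τ²+-5/6·τ³=-323/128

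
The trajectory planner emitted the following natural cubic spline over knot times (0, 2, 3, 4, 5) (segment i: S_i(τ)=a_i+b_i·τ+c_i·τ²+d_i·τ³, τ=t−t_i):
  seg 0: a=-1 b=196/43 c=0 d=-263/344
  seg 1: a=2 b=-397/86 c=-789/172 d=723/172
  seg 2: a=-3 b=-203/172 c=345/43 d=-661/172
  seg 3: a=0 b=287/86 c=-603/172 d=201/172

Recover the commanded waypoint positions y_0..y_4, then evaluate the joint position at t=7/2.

y_0=-1 y_1=2 y_2=-3 y_3=0 y_4=1
S(7/2) = -2841/1376

y_0 = S_0(0) = a_0 = -1
y_1 = S_1(0) = a_1 = 2
y_2 = S_2(0) = a_2 = -3
y_3 = S_3(0) = a_3 = 0
y_4 = S_3(1) = 1
t_q=7/2 is in segment 2 (τ=1/2); S_2(τ)=-2841/1376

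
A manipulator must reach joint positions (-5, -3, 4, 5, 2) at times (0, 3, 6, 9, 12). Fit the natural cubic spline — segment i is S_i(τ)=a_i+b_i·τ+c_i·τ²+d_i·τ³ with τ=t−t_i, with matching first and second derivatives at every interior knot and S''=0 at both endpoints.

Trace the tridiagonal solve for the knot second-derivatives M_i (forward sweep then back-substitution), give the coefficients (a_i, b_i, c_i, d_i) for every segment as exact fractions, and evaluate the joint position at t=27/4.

  seg 0: a=-5 b=17/168 c=0 d=95/1512
  seg 1: a=-3 b=151/84 c=95/168 d=-65/504
  seg 2: a=4 b=41/24 c=-25/42 d=23/504
  seg 3: a=5 b=-53/84 c=-31/168 d=31/1512
S(27/4) = 17797/3584

Δ: Δ0=2/3, Δ1=7/3, Δ2=1/3, Δ3=-1
row 1: diag=12, rhs=10; c'=1/4, d'=5/6
row 2: denom=12−3·1/4=45/4; d'=(-12−3·5/6)/(45/4)=-58/45
row 3: denom=12−3·4/15=56/5; d'=(-8−3·-58/45)/(56/5)=-31/84
back: M3=-31/84
back: M2=-58/45−4/15·-31/84=-25/21
back: M1=5/6−1/4·-25/21=95/84
M: M0=0, M1=95/84, M2=-25/21, M3=-31/84, M4=0
seg 0: a=-5, c=M0/2=0, d=(M1−M0)/(6·3)=95/1512, b=Δ0−h0·(2M0+M1)/6=17/168
seg 1: a=-3, c=M1/2=95/168, d=(M2−M1)/(6·3)=-65/504, b=Δ1−h1·(2M1+M2)/6=151/84
seg 2: a=4, c=M2/2=-25/42, d=(M3−M2)/(6·3)=23/504, b=Δ2−h2·(2M2+M3)/6=41/24
seg 3: a=5, c=M3/2=-31/168, d=(M4−M3)/(6·3)=31/1512, b=Δ3−h3·(2M3+M4)/6=-53/84
t_q=27/4 → seg 2, τ=3/4; S=4+41/24·τ+-25/42·τ²+23/504·τ³=17797/3584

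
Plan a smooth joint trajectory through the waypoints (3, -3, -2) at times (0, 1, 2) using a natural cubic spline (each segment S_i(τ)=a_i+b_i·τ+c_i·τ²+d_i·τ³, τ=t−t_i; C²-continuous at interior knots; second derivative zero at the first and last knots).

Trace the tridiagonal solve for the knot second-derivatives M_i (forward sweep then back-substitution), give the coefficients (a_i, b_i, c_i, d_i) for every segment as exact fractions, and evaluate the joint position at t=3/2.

Δ: Δ0=-6, Δ1=1
row 1: diag=4, rhs=42; c'=1/4, d'=21/2
back: M1=21/2
M: M0=0, M1=21/2, M2=0
seg 0: a=3, c=M0/2=0, d=(M1−M0)/(6·1)=7/4, b=Δ0−h0·(2M0+M1)/6=-31/4
seg 1: a=-3, c=M1/2=21/4, d=(M2−M1)/(6·1)=-7/4, b=Δ1−h1·(2M1+M2)/6=-5/2
t_q=3/2 → seg 1, τ=1/2; S=-3+-5/2·τ+21/4·τ²+-7/4·τ³=-101/32

  seg 0: a=3 b=-31/4 c=0 d=7/4
  seg 1: a=-3 b=-5/2 c=21/4 d=-7/4
S(3/2) = -101/32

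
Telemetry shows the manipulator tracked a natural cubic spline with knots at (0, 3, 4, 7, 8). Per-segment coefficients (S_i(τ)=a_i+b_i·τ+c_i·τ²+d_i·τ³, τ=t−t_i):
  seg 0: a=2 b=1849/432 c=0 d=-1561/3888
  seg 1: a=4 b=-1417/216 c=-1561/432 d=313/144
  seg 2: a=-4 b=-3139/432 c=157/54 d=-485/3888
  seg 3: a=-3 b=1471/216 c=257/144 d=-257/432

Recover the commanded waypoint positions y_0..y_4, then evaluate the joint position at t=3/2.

y_0 = S_0(0) = a_0 = 2
y_1 = S_1(0) = a_1 = 4
y_2 = S_2(0) = a_2 = -4
y_3 = S_3(0) = a_3 = -3
y_4 = S_3(1) = 5
t_q=3/2 is in segment 0 (τ=3/2); S_0(τ)=2713/384

y_0=2 y_1=4 y_2=-4 y_3=-3 y_4=5
S(3/2) = 2713/384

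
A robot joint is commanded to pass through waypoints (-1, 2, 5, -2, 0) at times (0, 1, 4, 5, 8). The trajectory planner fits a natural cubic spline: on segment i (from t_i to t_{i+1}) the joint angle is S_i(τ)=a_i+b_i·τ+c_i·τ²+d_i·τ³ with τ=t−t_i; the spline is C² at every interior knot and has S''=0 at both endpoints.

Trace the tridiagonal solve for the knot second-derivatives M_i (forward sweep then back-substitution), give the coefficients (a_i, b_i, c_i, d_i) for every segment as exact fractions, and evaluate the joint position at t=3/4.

Δ: Δ0=3, Δ1=1, Δ2=-7, Δ3=2/3
row 1: diag=8, rhs=-12; c'=3/8, d'=-3/2
row 2: denom=8−3·3/8=55/8; d'=(-48−3·-3/2)/(55/8)=-348/55
row 3: denom=8−1·8/55=432/55; d'=(46−1·-348/55)/(432/55)=1439/216
back: M3=1439/216
back: M2=-348/55−8/55·1439/216=-197/27
back: M1=-3/2−3/8·-197/27=89/72
M: M0=0, M1=89/72, M2=-197/27, M3=1439/216, M4=0
seg 0: a=-1, c=M0/2=0, d=(M1−M0)/(6·1)=89/432, b=Δ0−h0·(2M0+M1)/6=1207/432
seg 1: a=2, c=M1/2=89/144, d=(M2−M1)/(6·3)=-1843/3888, b=Δ1−h1·(2M1+M2)/6=737/216
seg 2: a=5, c=M2/2=-197/54, d=(M3−M2)/(6·1)=335/144, b=Δ2−h2·(2M2+M3)/6=-2453/432
seg 3: a=-2, c=M3/2=1439/432, d=(M4−M3)/(6·3)=-1439/3888, b=Δ3−h3·(2M3+M4)/6=-1295/216
t_q=3/4 → seg 0, τ=3/4; S=-1+1207/432·τ+0·τ²+89/432·τ³=10897/9216

  seg 0: a=-1 b=1207/432 c=0 d=89/432
  seg 1: a=2 b=737/216 c=89/144 d=-1843/3888
  seg 2: a=5 b=-2453/432 c=-197/54 d=335/144
  seg 3: a=-2 b=-1295/216 c=1439/432 d=-1439/3888
S(3/4) = 10897/9216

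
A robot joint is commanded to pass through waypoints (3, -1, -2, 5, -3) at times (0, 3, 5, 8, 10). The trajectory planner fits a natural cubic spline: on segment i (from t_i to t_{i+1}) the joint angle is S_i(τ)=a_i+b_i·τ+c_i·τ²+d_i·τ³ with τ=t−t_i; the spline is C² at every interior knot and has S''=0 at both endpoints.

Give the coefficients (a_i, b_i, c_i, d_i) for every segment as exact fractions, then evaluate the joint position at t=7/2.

  seg 0: a=3 b=-2207/1740 c=0 d=-113/15660
  seg 1: a=-1 b=-1273/870 c=-113/1740 d=317/1160
  seg 2: a=-2 b=677/435 c=137/87 d=-1717/3915
  seg 3: a=5 b=-364/435 c=-344/145 d=172/435
S(7/2) = -15903/9280

Δ: Δ0=-4/3, Δ1=-1/2, Δ2=7/3, Δ3=-4
row 1: diag=10, rhs=5; c'=1/5, d'=1/2
row 2: denom=10−2·1/5=48/5; d'=(17−2·1/2)/(48/5)=5/3
row 3: denom=10−3·5/16=145/16; d'=(-38−3·5/3)/(145/16)=-688/145
back: M3=-688/145
back: M2=5/3−5/16·-688/145=274/87
back: M1=1/2−1/5·274/87=-113/870
M: M0=0, M1=-113/870, M2=274/87, M3=-688/145, M4=0
seg 0: a=3, c=M0/2=0, d=(M1−M0)/(6·3)=-113/15660, b=Δ0−h0·(2M0+M1)/6=-2207/1740
seg 1: a=-1, c=M1/2=-113/1740, d=(M2−M1)/(6·2)=317/1160, b=Δ1−h1·(2M1+M2)/6=-1273/870
seg 2: a=-2, c=M2/2=137/87, d=(M3−M2)/(6·3)=-1717/3915, b=Δ2−h2·(2M2+M3)/6=677/435
seg 3: a=5, c=M3/2=-344/145, d=(M4−M3)/(6·2)=172/435, b=Δ3−h3·(2M3+M4)/6=-364/435
t_q=7/2 → seg 1, τ=1/2; S=-1+-1273/870·τ+-113/1740·τ²+317/1160·τ³=-15903/9280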